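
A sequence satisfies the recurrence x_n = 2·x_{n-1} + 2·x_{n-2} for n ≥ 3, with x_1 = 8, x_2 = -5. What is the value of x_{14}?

x_3 = 6  x_4 = 2  x_5 = 16  …  x_{11} = 5728  x_{12} = 15648  x_{13} = 42752  x_{14} = 116800.

116800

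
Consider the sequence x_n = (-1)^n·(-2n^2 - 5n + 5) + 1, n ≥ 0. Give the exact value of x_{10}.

-244

(-1)^10 = 1; -2n^2 - 5n + 5 at n=10 is -245; so x_{10} = -244.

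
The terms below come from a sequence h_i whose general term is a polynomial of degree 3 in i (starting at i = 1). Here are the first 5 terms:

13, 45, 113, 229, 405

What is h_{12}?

1st diffs: 32, 68, 116, 176.
2nd diffs: 36, 48, 60.
3rd diffs: 12, 12 (constant).
Newton forward-difference form: h_i = 13 + 32·C(i-1,1) + 36·C(i-1,2) + 12·C(i-1,3).
At i = 12: i-1 = 11, so h_{12} = 13 + 352 + 1980 + 1980 = 4325.

4325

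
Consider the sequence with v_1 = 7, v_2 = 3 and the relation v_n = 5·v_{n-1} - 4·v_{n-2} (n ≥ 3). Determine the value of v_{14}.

v_3 = -13, v_4 = -77, v_5 = -333, …, v_{11} = -1398093, v_{12} = -5592397, v_{13} = -22369613, v_{14} = -89478477.
(Characteristic roots are 4 and 1.)

-89478477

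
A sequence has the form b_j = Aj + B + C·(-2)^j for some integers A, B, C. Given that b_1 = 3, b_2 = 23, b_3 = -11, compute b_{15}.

-98267

At j = 1, 2, 3: A + B - 2C = 3; 2A + B + 4C = 23; 3A + B - 8C = -11.
Subtracting the first from the second: A + 6C = 20.
Subtracting the second from the third: A - 12C = -34.
Solving: C = 3, A = 2, then B = 7.
Hence b_{15} = 2·15 + 7 + 3·(-32768) = -98267.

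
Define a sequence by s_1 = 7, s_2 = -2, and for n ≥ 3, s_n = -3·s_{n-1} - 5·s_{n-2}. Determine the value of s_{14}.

-144722

Step forward from the initial values:
s_3 = -29;  s_4 = 97;  s_5 = -146;  …;  s_{11} = -24554;  s_{12} = 55897;  s_{13} = -44921;  s_{14} = -144722.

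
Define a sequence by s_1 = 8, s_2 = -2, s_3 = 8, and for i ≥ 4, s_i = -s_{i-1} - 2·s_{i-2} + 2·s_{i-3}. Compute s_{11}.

Compute successive terms:
s_4 = 12; s_5 = -32; s_6 = 24; s_7 = 64; s_8 = -176; s_9 = 96; s_{10} = 384; s_{11} = -928.

-928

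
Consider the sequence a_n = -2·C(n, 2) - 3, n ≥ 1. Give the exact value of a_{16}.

-243

C(16, 2) = 120, so a_{16} = -243.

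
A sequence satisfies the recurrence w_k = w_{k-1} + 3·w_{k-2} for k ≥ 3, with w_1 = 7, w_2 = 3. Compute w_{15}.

396456

w_3 = 24;  w_4 = 33;  w_5 = 105;  …;  w_{12} = 32388;  w_{13} = 74823;  w_{14} = 171987;  w_{15} = 396456.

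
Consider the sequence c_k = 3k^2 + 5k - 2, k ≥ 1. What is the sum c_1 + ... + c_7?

Over k = 1..7: Σk = 28, Σk² = 140.
Total = (3)·140 + (5)·28 + (-2)·7 = 546.

546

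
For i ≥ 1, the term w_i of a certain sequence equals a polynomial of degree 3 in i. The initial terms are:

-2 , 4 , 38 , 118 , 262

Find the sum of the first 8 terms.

2980

1st diffs: 6, 34, 80, 144.
2nd diffs: 28, 46, 64.
3rd diffs: 18, 18 (constant).
Newton forward-difference form: w_i = -2 + 6·C(i-1,1) + 28·C(i-1,2) + 18·C(i-1,3).
Continuing: 488, 814, 1258.
Summing i = 1..8 (8 terms) gives 2980.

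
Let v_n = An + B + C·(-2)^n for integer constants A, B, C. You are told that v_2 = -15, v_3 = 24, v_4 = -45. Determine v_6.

-183

Plug in n = 2, 3, 4: 2A + B + 4C = -15; 3A + B - 8C = 24; 4A + B + 16C = -45.
Subtracting the first from the second: A - 12C = 39.
Subtracting the second from the third: A + 24C = -69.
Solving: C = -3, A = 3, then B = -9.
So v_n = 3·n + (-9) + (-3)·(-2)^n; at n=6 this is -183.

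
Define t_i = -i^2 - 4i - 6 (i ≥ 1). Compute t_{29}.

-963

t_{29} = -1·29^2 - 4·29 - 6 = -963.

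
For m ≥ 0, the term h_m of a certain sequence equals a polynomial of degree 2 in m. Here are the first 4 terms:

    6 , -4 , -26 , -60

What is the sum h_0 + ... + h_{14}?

-6420

1st diffs: -10, -22, -34.
2nd diffs: -12, -12 (constant).
Newton forward-difference form: h_m = 6 + (-10)·C(m,1) + (-12)·C(m,2).
Continuing: …, -106, -164, -234, -316, …, h_{14} = -1226.
Summing m = 0..14 (15 terms) gives -6420.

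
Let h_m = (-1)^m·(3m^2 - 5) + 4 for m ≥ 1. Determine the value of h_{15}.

-666

(-1)^15 = -1; 3m^2 - 5 at m=15 is 670; so h_{15} = -666.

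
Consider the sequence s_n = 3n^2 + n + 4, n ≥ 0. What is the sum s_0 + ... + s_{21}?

10252

Over n = 0..21: Σn = 231, Σn² = 3311.
Total = (3)·3311 + (1)·231 + (4)·22 = 10252.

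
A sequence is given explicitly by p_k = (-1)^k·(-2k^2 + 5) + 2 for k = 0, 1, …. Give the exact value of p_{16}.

-505

(-1)^16 = 1; -2k^2 + 5 at k=16 is -507; so p_{16} = -505.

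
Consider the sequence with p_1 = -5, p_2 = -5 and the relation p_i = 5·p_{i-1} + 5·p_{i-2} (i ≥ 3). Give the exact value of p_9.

Compute successive terms:
p_3 = -50, p_4 = -275, p_5 = -1625, p_6 = -9500, p_7 = -55625, p_8 = -325625, p_9 = -1906250.

-1906250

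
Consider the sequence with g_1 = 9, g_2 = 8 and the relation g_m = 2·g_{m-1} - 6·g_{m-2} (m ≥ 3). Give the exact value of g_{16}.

Step forward from the initial values:
g_3 = -38  g_4 = -124  g_5 = -20  …  g_{13} = 117952  g_{14} = -784384  g_{15} = -2276480  g_{16} = 153344.

153344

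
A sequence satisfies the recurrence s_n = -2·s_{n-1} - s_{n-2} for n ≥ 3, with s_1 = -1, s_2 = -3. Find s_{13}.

s_3 = 7;  s_4 = -11;  s_5 = 15;  …;  s_{10} = -35;  s_{11} = 39;  s_{12} = -43;  s_{13} = 47.
(Characteristic roots are -1 and -1.)

47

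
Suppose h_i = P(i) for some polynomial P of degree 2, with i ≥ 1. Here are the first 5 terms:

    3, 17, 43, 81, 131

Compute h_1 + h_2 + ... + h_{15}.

6975

1st diffs: 14, 26, 38, 50.
2nd diffs: 12, 12, 12 (constant).
Newton forward-difference form: h_i = 3 + 14·C(i-1,1) + 12·C(i-1,2).
Continuing: …, 193, 267, 353, 451, …, h_{15} = 1291.
Summing i = 1..15 (15 terms) gives 6975.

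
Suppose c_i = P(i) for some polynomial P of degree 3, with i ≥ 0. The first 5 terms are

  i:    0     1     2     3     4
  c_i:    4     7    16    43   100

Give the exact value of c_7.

1st diffs: 3, 9, 27, 57.
2nd diffs: 6, 18, 30.
3rd diffs: 12, 12 (constant).
Newton forward-difference form: c_i = 4 + 3·C(i,1) + 6·C(i,2) + 12·C(i,3).
At i = 7: i = 7, so c_7 = 4 + 21 + 126 + 420 = 571.

571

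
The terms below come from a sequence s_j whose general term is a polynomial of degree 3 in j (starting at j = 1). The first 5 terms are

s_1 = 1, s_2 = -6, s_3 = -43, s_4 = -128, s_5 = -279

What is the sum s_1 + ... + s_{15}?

1st diffs: -7, -37, -85, -151.
2nd diffs: -30, -48, -66.
3rd diffs: -18, -18 (constant).
So s_j = -3j^3 + 3j^2 + 5j - 4.
Continuing: …, -514, -851, -1308, -1903, …, s_{15} = -9379.
Summing j = 1..15 (15 terms) gives -38940.

-38940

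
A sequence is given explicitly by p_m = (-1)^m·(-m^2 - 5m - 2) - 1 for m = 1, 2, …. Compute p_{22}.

-597

(-1)^22 = 1; -m^2 - 5m - 2 at m=22 is -596; so p_{22} = -597.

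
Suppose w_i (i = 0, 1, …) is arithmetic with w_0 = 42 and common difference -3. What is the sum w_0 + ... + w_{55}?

w_i = 42 + (i - 0)·(-3).
w_{55} = -123; S = 56·(42 + (-123))/2 = -2268.

-2268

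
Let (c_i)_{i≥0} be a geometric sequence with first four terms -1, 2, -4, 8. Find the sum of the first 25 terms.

-11184811

Common ratio r = -2.
c_i = (-1)·(-2)^(i-0).
S = (-1)·((-2)^25 - 1)/(-2 - 1) = (-1)·(-33554432 - 1)/(-3) = -11184811.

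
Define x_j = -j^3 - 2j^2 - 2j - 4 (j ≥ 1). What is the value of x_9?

-913

x_9 = -1·9^3 - 2·9^2 - 2·9 - 4 = -913.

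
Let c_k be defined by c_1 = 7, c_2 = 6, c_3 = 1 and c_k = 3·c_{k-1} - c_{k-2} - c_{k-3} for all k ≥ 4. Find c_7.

-259

c_4 = -10  c_5 = -37  c_6 = -102  c_7 = -259.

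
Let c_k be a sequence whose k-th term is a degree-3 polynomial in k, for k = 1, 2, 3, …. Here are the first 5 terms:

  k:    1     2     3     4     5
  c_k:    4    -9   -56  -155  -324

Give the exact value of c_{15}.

1st diffs: -13, -47, -99, -169.
2nd diffs: -34, -52, -70.
3rd diffs: -18, -18 (constant).
Newton forward-difference form: c_k = 4 + (-13)·C(k-1,1) + (-34)·C(k-1,2) + (-18)·C(k-1,3).
At k = 15: k-1 = 14, so c_{15} = 4 - 182 - 3094 - 6552 = -9824.

-9824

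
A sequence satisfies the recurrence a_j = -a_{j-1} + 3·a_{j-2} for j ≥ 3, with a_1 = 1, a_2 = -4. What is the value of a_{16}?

-399331

Step forward from the initial values:
a_3 = 7;  a_4 = -19;  a_5 = 40;  …;  a_{13} = 32689;  a_{14} = -75316;  a_{15} = 173383;  a_{16} = -399331.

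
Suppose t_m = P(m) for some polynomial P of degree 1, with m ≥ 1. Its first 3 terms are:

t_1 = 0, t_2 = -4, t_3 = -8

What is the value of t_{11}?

1st diffs: -4, -4 (constant).
So t_m = -4m + 4.
Evaluating at m = 11 gives t_{11} = -40.

-40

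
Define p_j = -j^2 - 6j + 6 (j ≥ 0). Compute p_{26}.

-826

p_{26} = -1·26^2 - 6·26 + 6 = -826.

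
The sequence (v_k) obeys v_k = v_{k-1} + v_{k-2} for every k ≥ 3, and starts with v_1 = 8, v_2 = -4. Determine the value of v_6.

Step forward from the initial values:
v_3 = 4  v_4 = 0  v_5 = 4  v_6 = 4.

4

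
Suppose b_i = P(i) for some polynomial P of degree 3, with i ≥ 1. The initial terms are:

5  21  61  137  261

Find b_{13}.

4421

1st diffs: 16, 40, 76, 124.
2nd diffs: 24, 36, 48.
3rd diffs: 12, 12 (constant).
Newton forward-difference form: b_i = 5 + 16·C(i-1,1) + 24·C(i-1,2) + 12·C(i-1,3).
At i = 13: i-1 = 12, so b_{13} = 5 + 192 + 1584 + 2640 = 4421.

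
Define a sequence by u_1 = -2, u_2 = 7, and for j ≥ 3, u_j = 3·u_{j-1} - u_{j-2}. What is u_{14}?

Applying the relation repeatedly:
u_3 = 23, u_4 = 62, u_5 = 163, …, u_{11} = 52523, u_{12} = 137507, u_{13} = 359998, u_{14} = 942487.

942487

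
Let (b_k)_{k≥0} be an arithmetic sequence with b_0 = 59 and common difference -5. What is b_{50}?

b_k = 59 + (k - 0)·(-5).
b_{50} = 59 + 50·(-5) = -191.

-191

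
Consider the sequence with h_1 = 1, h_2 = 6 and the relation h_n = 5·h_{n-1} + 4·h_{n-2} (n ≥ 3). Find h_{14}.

Compute successive terms:
h_3 = 34; h_4 = 194; h_5 = 1106; …; h_{11} = 37994674; h_{12} = 216628994; h_{13} = 1235123666; h_{14} = 7042134306.

7042134306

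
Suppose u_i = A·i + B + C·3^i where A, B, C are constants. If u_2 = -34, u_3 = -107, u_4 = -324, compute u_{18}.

-1549681970

The three given values yield: 2A + B + 9C = -34; 3A + B + 27C = -107; 4A + B + 81C = -324.
Subtracting the first from the second: A + 18C = -73.
Subtracting the second from the third: A + 54C = -217.
Solving: C = -4, A = -1, then B = 4.
Therefore u_{18} = -18 + 4 + (-4)·387420489 = -1549681970.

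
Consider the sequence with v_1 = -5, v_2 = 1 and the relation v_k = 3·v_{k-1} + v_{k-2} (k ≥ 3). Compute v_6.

-56

Step forward from the initial values:
v_3 = -2, v_4 = -5, v_5 = -17, v_6 = -56.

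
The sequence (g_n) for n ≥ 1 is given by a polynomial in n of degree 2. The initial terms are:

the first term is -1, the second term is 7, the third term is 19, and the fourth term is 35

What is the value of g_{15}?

475

1st diffs: 8, 12, 16.
2nd diffs: 4, 4 (constant).
Newton forward-difference form: g_n = -1 + 8·C(n-1,1) + 4·C(n-1,2).
At n = 15: n-1 = 14, so g_{15} = -1 + 112 + 364 = 475.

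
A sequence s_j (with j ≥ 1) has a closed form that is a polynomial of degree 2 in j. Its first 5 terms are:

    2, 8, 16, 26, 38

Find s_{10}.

128

1st diffs: 6, 8, 10, 12.
2nd diffs: 2, 2, 2 (constant).
So s_j = j^2 + 3j - 2.
Evaluating at j = 10 gives s_{10} = 128.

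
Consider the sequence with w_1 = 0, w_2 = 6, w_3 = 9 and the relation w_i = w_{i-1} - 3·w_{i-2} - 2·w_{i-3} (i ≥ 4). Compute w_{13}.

9987

Compute successive terms:
w_4 = -9;  w_5 = -48;  w_6 = -39;  w_7 = 123;  w_8 = 336;  w_9 = 45;  w_{10} = -1209;  w_{11} = -2016;  w_{12} = 1521;  w_{13} = 9987.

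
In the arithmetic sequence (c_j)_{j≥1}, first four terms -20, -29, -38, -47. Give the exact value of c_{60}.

Common difference d = -9.
c_j = -20 + (j - 1)·(-9).
c_{60} = -20 + 59·(-9) = -551.

-551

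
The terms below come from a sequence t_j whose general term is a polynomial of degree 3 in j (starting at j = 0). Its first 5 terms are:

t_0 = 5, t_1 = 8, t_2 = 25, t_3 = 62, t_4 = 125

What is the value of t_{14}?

1st diffs: 3, 17, 37, 63.
2nd diffs: 14, 20, 26.
3rd diffs: 6, 6 (constant).
Newton forward-difference form: t_j = 5 + 3·C(j,1) + 14·C(j,2) + 6·C(j,3).
At j = 14: j = 14, so t_{14} = 5 + 42 + 1274 + 2184 = 3505.

3505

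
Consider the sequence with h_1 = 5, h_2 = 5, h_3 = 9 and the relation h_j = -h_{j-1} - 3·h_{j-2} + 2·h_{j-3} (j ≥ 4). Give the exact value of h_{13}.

222

Step forward from the initial values:
h_4 = -14, h_5 = -3, h_6 = 63, h_7 = -82, h_8 = -113, h_9 = 485, h_{10} = -310, h_{11} = -1371, h_{12} = 3271, h_{13} = 222.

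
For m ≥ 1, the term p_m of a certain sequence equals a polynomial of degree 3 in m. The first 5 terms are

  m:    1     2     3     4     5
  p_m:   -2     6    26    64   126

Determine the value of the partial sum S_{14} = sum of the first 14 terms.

11074

1st diffs: 8, 20, 38, 62.
2nd diffs: 12, 18, 24.
3rd diffs: 6, 6 (constant).
Newton forward-difference form: p_m = -2 + 8·C(m-1,1) + 12·C(m-1,2) + 6·C(m-1,3).
Continuing: …, 218, 346, 516, 734, …, p_{14} = 2754.
Summing m = 1..14 (14 terms) gives 11074.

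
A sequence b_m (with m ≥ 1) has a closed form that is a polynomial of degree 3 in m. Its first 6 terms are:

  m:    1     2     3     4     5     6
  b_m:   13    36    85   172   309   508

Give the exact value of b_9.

1597

1st diffs: 23, 49, 87, 137, 199.
2nd diffs: 26, 38, 50, 62.
3rd diffs: 12, 12, 12 (constant).
Newton forward-difference form: b_m = 13 + 23·C(m-1,1) + 26·C(m-1,2) + 12·C(m-1,3).
At m = 9: m-1 = 8, so b_9 = 13 + 184 + 728 + 672 = 1597.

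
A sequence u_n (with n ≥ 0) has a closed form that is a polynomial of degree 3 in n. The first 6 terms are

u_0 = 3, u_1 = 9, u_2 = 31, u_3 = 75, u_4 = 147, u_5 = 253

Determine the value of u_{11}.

1st diffs: 6, 22, 44, 72, 106.
2nd diffs: 16, 22, 28, 34.
3rd diffs: 6, 6, 6 (constant).
Newton forward-difference form: u_n = 3 + 6·C(n,1) + 16·C(n,2) + 6·C(n,3).
At n = 11: n = 11, so u_{11} = 3 + 66 + 880 + 990 = 1939.

1939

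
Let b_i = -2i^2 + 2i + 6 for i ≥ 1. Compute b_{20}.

-754

b_{20} = -2·20^2 + 2·20 + 6 = -754.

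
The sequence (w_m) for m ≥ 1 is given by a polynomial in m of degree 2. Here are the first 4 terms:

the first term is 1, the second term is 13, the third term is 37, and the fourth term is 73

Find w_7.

253

1st diffs: 12, 24, 36.
2nd diffs: 12, 12 (constant).
So w_m = 6m^2 - 6m + 1.
Evaluating at m = 7 gives w_7 = 253.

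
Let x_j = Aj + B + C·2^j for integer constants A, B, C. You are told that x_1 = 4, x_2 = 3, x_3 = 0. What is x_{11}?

-2032

Plug in j = 1, 2, 3: A + B + 2C = 4; 2A + B + 4C = 3; 3A + B + 8C = 0.
Subtracting the first from the second: A + 2C = -1.
Subtracting the second from the third: A + 4C = -3.
Solving: C = -1, A = 1, then B = 5.
Therefore x_{11} = 11 + 5 + (-1)·2048 = -2032.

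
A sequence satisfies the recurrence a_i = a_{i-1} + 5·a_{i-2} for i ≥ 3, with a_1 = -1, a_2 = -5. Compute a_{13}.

Iterate the recurrence:
a_3 = -10  a_4 = -35  a_5 = -85  …  a_{10} = -15335  a_{11} = -42385  a_{12} = -119060  a_{13} = -330985.

-330985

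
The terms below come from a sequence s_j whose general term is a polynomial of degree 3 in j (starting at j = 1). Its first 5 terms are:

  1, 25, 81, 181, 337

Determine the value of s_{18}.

1st diffs: 24, 56, 100, 156.
2nd diffs: 32, 44, 56.
3rd diffs: 12, 12 (constant).
So s_j = 2j^3 + 4j^2 - 2j - 3.
Evaluating at j = 18 gives s_{18} = 12921.

12921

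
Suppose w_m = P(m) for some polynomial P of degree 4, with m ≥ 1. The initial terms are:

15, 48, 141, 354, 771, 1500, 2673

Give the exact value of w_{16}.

1st diffs: 33, 93, 213, 417, 729, 1173.
2nd diffs: 60, 120, 204, 312, 444.
3rd diffs: 60, 84, 108, 132.
4th diffs: 24, 24, 24 (constant).
Newton forward-difference form: w_m = 15 + 33·C(m-1,1) + 60·C(m-1,2) + 60·C(m-1,3) + 24·C(m-1,4).
At m = 16: m-1 = 15, so w_{16} = 15 + 495 + 6300 + 27300 + 32760 = 66870.

66870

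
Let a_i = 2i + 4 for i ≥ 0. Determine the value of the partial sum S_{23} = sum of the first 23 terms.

Over i = 0..22: Σi = 253.
Total = (2)·253 + (4)·23 = 598.

598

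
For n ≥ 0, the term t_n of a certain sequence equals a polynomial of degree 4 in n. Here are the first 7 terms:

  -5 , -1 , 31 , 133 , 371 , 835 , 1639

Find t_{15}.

1st diffs: 4, 32, 102, 238, 464, 804.
2nd diffs: 28, 70, 136, 226, 340.
3rd diffs: 42, 66, 90, 114.
4th diffs: 24, 24, 24 (constant).
Newton forward-difference form: t_n = -5 + 4·C(n,1) + 28·C(n,2) + 42·C(n,3) + 24·C(n,4).
At n = 15: n = 15, so t_{15} = -5 + 60 + 2940 + 19110 + 32760 = 54865.

54865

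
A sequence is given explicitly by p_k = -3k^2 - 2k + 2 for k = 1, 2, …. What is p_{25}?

-1923

p_{25} = -3·25^2 - 2·25 + 2 = -1923.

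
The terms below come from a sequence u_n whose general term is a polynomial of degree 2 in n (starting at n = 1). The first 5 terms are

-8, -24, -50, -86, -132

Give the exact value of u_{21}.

1st diffs: -16, -26, -36, -46.
2nd diffs: -10, -10, -10 (constant).
Newton forward-difference form: u_n = -8 + (-16)·C(n-1,1) + (-10)·C(n-1,2).
At n = 21: n-1 = 20, so u_{21} = -8 - 320 - 1900 = -2228.

-2228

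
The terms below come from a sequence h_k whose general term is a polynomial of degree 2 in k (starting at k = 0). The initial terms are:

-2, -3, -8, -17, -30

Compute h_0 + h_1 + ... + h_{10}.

-737

1st diffs: -1, -5, -9, -13.
2nd diffs: -4, -4, -4 (constant).
Newton forward-difference form: h_k = -2 + (-1)·C(k,1) + (-4)·C(k,2).
Continuing: …, -47, -68, -93, -122, …, h_{10} = -192.
Summing k = 0..10 (11 terms) gives -737.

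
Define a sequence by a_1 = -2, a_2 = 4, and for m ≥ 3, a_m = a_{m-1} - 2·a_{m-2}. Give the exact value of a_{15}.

Compute successive terms:
a_3 = 8, a_4 = 0, a_5 = -16, …, a_{12} = 48, a_{13} = 272, a_{14} = 176, a_{15} = -368.

-368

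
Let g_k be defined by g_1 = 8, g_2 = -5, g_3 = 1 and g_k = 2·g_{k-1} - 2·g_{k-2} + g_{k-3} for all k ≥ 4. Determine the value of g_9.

Step forward from the initial values:
g_4 = 20; g_5 = 33; g_6 = 27; g_7 = 8; g_8 = -5; g_9 = 1.

1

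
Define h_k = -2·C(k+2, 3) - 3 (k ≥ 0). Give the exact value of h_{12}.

-731

C(14, 3) = 364, so h_{12} = -731.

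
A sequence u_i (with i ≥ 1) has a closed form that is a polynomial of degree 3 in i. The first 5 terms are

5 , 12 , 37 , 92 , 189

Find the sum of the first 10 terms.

5045

1st diffs: 7, 25, 55, 97.
2nd diffs: 18, 30, 42.
3rd diffs: 12, 12 (constant).
So u_i = 2i^3 - 3i^2 + 2i + 4.
Continuing: …, 340, 557, 852, 1237, …, u_{10} = 1724.
Summing i = 1..10 (10 terms) gives 5045.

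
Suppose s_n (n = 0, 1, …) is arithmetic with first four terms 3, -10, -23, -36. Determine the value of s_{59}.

Common difference d = -13.
s_n = 3 + (n - 0)·(-13).
s_{59} = 3 + 59·(-13) = -764.

-764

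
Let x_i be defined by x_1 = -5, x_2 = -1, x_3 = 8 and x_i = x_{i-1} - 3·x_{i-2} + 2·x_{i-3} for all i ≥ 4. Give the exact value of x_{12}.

Compute successive terms:
x_4 = 1;  x_5 = -25;  x_6 = -12;  x_7 = 65;  x_8 = 51;  x_9 = -168;  x_{10} = -191;  x_{11} = 415;  x_{12} = 652.

652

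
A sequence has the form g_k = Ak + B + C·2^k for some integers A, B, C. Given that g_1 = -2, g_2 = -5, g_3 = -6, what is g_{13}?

Write the equations: A + B + 2C = -2; 2A + B + 4C = -5; 3A + B + 8C = -6.
Subtracting the first from the second: A + 2C = -3.
Subtracting the second from the third: A + 4C = -1.
Solving: C = 1, A = -5, then B = 1.
Hence g_{13} = -5·13 + 1 + 1·8192 = 8128.

8128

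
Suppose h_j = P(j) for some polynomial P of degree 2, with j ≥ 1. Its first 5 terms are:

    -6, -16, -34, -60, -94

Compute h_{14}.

1st diffs: -10, -18, -26, -34.
2nd diffs: -8, -8, -8 (constant).
So h_j = -4j^2 + 2j - 4.
Evaluating at j = 14 gives h_{14} = -760.

-760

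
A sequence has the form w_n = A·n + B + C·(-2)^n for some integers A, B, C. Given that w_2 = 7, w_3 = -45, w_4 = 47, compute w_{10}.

At n = 2, 3, 4: 2A + B + 4C = 7; 3A + B - 8C = -45; 4A + B + 16C = 47.
Subtracting the first from the second: A - 12C = -52.
Subtracting the second from the third: A + 24C = 92.
Solving: C = 4, A = -4, then B = -1.
So w_n = -4·n + (-1) + 4·(-2)^n; at n=10 this is 4055.

4055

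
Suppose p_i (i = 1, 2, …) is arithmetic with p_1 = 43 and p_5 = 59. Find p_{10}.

Common difference d = (59 - 43) / (5 - 1) = 4.
p_i = 43 + (i - 1)·4.
p_{10} = 43 + 9·4 = 79.

79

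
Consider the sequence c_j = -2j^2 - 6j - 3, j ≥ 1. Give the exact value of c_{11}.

c_{11} = -2·11^2 - 6·11 - 3 = -311.

-311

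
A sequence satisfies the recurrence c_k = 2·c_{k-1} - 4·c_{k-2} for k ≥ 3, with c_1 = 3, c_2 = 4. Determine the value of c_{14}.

16384

Compute successive terms:
c_3 = -4; c_4 = -24; c_5 = -32; …; c_{11} = -2048; c_{12} = 2048; c_{13} = 12288; c_{14} = 16384.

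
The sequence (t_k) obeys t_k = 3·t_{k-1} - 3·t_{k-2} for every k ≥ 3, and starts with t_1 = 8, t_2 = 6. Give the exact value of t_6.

Applying the relation repeatedly:
t_3 = -6; t_4 = -36; t_5 = -90; t_6 = -162.

-162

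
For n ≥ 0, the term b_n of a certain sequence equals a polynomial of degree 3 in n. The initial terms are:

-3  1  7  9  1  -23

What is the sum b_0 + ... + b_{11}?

1st diffs: 4, 6, 2, -8, -24.
2nd diffs: 2, -4, -10, -16.
3rd diffs: -6, -6, -6 (constant).
Newton forward-difference form: b_n = -3 + 4·C(n,1) + 2·C(n,2) + (-6)·C(n,3).
Continuing: …, -69, -143, -251, -399, …, b_{11} = -839.
Summing n = 0..11 (12 terms) gives -2302.

-2302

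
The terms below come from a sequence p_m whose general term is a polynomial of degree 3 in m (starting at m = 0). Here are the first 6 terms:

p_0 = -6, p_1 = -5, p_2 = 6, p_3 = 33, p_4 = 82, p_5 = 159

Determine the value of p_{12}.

1st diffs: 1, 11, 27, 49, 77.
2nd diffs: 10, 16, 22, 28.
3rd diffs: 6, 6, 6 (constant).
So p_m = m^3 + 2m^2 - 2m - 6.
Evaluating at m = 12 gives p_{12} = 1986.

1986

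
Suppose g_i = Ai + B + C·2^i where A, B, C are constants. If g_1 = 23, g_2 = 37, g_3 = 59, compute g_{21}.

8388743

The three given values yield: A + B + 2C = 23; 2A + B + 4C = 37; 3A + B + 8C = 59.
Subtracting the first from the second: A + 2C = 14.
Subtracting the second from the third: A + 4C = 22.
Solving: C = 4, A = 6, then B = 9.
Hence g_{21} = 6·21 + 9 + 4·2097152 = 8388743.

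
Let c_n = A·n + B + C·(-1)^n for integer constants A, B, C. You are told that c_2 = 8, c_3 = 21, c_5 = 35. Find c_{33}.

231

At n = 2, 3, 5: 2A + B + C = 8; 3A + B - C = 21; 5A + B - C = 35.
Subtracting the first from the second: A - 2C = 13.
Subtracting the second from the third: 2A = 14.
Solving: C = -3, A = 7, then B = -3.
Therefore c_{33} = 231 + (-3) + (-3)·(-1) = 231.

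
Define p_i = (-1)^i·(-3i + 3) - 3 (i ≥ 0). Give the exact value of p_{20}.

(-1)^20 = 1; -3i + 3 at i=20 is -57; so p_{20} = -60.

-60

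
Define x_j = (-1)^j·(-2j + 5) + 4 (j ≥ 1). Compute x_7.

(-1)^7 = -1; -2j + 5 at j=7 is -9; so x_7 = 13.

13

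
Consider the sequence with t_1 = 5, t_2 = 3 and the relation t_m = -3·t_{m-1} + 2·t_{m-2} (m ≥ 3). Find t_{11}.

-15311

Compute successive terms:
t_3 = 1, t_4 = 3, t_5 = -7, t_6 = 27, t_7 = -95, t_8 = 339, t_9 = -1207, t_{10} = 4299, t_{11} = -15311.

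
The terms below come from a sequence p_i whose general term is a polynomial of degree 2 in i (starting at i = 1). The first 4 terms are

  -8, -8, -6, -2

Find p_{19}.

1st diffs: 0, 2, 4.
2nd diffs: 2, 2 (constant).
So p_i = i^2 - 3i - 6.
Evaluating at i = 19 gives p_{19} = 298.

298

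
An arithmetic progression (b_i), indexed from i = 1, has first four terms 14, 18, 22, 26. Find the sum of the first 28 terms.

Common difference d = 4.
b_i = 14 + (i - 1)·4.
b_{28} = 122; S = 28·(14 + 122)/2 = 1904.

1904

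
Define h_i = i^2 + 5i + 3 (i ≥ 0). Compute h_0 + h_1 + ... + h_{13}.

Over i = 0..13: Σi = 91, Σi² = 819.
Total = (1)·819 + (5)·91 + (3)·14 = 1316.

1316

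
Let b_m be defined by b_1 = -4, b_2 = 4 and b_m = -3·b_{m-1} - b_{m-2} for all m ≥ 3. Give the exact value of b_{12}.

43784

Applying the relation repeatedly:
b_3 = -8  b_4 = 20  b_5 = -52  b_6 = 136  b_7 = -356  b_8 = 932  b_9 = -2440  b_{10} = 6388  b_{11} = -16724  b_{12} = 43784.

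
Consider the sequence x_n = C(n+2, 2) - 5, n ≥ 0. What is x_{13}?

C(15, 2) = 105, so x_{13} = 100.

100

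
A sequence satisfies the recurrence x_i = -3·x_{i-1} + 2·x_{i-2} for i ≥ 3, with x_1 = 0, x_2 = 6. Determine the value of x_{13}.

-6061770

x_3 = -18; x_4 = 66; x_5 = -234; …; x_{10} = 134178; x_{11} = -477882; x_{12} = 1702002; x_{13} = -6061770.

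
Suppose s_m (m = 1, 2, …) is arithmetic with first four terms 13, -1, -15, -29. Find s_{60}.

-813

Common difference d = -14.
s_m = 13 + (m - 1)·(-14).
s_{60} = 13 + 59·(-14) = -813.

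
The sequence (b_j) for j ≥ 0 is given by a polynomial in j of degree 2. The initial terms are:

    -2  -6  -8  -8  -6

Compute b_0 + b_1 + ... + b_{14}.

460

1st diffs: -4, -2, 0, 2.
2nd diffs: 2, 2, 2 (constant).
So b_j = j^2 - 5j - 2.
Continuing: …, -2, 4, 12, 22, …, b_{14} = 124.
Summing j = 0..14 (15 terms) gives 460.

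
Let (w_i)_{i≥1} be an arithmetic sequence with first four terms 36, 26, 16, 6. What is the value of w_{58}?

-534

Common difference d = -10.
w_i = 36 + (i - 1)·(-10).
w_{58} = 36 + 57·(-10) = -534.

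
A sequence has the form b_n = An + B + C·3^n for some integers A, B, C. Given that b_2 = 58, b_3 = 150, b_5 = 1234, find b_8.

At n = 2, 3, 5: 2A + B + 9C = 58; 3A + B + 27C = 150; 5A + B + 243C = 1234.
Subtracting the first from the second: A + 18C = 92.
Subtracting the second from the third: 2A + 216C = 1084.
Solving: C = 5, A = 2, then B = 9.
Therefore b_8 = 16 + 9 + 5·6561 = 32830.

32830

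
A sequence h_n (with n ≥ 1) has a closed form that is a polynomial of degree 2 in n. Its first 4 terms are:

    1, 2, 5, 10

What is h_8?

50

1st diffs: 1, 3, 5.
2nd diffs: 2, 2 (constant).
Newton forward-difference form: h_n = 1 + 1·C(n-1,1) + 2·C(n-1,2).
At n = 8: n-1 = 7, so h_8 = 1 + 7 + 42 = 50.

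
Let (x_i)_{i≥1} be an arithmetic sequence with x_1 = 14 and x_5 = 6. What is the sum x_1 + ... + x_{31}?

Common difference d = (6 - 14) / (5 - 1) = -2.
x_i = 14 + (i - 1)·(-2).
x_{31} = -46; S = 31·(14 + (-46))/2 = -496.

-496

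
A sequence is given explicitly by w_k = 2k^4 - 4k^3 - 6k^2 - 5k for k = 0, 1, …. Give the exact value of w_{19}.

w_{19} = 2·19^4 - 4·19^3 - 6·19^2 - 5·19 = 230945.

230945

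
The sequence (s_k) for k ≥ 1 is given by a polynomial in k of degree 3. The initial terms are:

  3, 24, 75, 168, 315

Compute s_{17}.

1st diffs: 21, 51, 93, 147.
2nd diffs: 30, 42, 54.
3rd diffs: 12, 12 (constant).
So s_k = 2k^3 + 3k^2 - 2k.
Evaluating at k = 17 gives s_{17} = 10659.

10659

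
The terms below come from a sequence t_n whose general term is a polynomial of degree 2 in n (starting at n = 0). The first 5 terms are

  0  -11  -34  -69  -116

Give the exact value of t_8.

-424

1st diffs: -11, -23, -35, -47.
2nd diffs: -12, -12, -12 (constant).
Newton forward-difference form: t_n = (-11)·C(n,1) + (-12)·C(n,2).
At n = 8: n = 8, so t_8 = -88 - 336 = -424.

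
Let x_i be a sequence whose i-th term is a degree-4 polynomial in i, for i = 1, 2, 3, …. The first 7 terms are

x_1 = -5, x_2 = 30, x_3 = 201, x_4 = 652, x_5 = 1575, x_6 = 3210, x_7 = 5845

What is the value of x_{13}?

1st diffs: 35, 171, 451, 923, 1635, 2635.
2nd diffs: 136, 280, 472, 712, 1000.
3rd diffs: 144, 192, 240, 288.
4th diffs: 48, 48, 48 (constant).
Newton forward-difference form: x_i = -5 + 35·C(i-1,1) + 136·C(i-1,2) + 144·C(i-1,3) + 48·C(i-1,4).
At i = 13: i-1 = 12, so x_{13} = -5 + 420 + 8976 + 31680 + 23760 = 64831.

64831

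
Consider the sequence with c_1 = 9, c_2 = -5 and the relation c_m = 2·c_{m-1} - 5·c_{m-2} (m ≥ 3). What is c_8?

-1685

Applying the relation repeatedly:
c_3 = -55;  c_4 = -85;  c_5 = 105;  c_6 = 635;  c_7 = 745;  c_8 = -1685.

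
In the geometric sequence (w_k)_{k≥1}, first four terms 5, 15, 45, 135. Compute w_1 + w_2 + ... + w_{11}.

442865

Common ratio r = 3.
w_k = 5·3^(k-1).
S = 5·(3^11 - 1)/(3 - 1) = 5·(177147 - 1)/(2) = 442865.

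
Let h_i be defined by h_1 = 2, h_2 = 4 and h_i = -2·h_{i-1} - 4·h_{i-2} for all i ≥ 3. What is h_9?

Step forward from the initial values:
h_3 = -16;  h_4 = 16;  h_5 = 32;  h_6 = -128;  h_7 = 128;  h_8 = 256;  h_9 = -1024.

-1024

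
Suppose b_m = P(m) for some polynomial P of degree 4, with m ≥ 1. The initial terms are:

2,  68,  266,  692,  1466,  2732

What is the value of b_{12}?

1st diffs: 66, 198, 426, 774, 1266.
2nd diffs: 132, 228, 348, 492.
3rd diffs: 96, 120, 144.
4th diffs: 24, 24 (constant).
Newton forward-difference form: b_m = 2 + 66·C(m-1,1) + 132·C(m-1,2) + 96·C(m-1,3) + 24·C(m-1,4).
At m = 12: m-1 = 11, so b_{12} = 2 + 726 + 7260 + 15840 + 7920 = 31748.

31748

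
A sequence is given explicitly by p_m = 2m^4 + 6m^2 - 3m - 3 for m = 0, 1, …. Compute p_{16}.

p_{16} = 2·16^4 + 6·16^2 - 3·16 - 3 = 132557.

132557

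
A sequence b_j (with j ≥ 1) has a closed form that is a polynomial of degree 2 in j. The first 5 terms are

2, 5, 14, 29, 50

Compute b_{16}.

1st diffs: 3, 9, 15, 21.
2nd diffs: 6, 6, 6 (constant).
Newton forward-difference form: b_j = 2 + 3·C(j-1,1) + 6·C(j-1,2).
At j = 16: j-1 = 15, so b_{16} = 2 + 45 + 630 = 677.

677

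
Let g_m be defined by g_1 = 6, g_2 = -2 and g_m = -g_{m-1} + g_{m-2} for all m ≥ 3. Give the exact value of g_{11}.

Step forward from the initial values:
g_3 = 8;  g_4 = -10;  g_5 = 18;  g_6 = -28;  g_7 = 46;  g_8 = -74;  g_9 = 120;  g_{10} = -194;  g_{11} = 314.

314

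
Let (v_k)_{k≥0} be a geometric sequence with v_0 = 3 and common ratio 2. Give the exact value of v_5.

v_k = 3·2^(k-0).
v_5 = 3·2^5 = 96.

96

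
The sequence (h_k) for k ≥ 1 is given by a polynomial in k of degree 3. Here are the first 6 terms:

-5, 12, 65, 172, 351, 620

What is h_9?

1st diffs: 17, 53, 107, 179, 269.
2nd diffs: 36, 54, 72, 90.
3rd diffs: 18, 18, 18 (constant).
So h_k = 3k^3 - 4k - 4.
Evaluating at k = 9 gives h_9 = 2147.

2147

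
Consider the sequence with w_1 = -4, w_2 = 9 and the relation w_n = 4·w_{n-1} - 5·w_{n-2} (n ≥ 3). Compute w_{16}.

1300699

Step forward from the initial values:
w_3 = 56, w_4 = 179, w_5 = 436, …, w_{13} = -222044, w_{14} = -285471, w_{15} = -31664, w_{16} = 1300699.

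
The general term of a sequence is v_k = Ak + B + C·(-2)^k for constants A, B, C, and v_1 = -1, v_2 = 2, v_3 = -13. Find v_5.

Write the equations: A + B - 2C = -1; 2A + B + 4C = 2; 3A + B - 8C = -13.
Subtracting the first from the second: A + 6C = 3.
Subtracting the second from the third: A - 12C = -15.
Solving: C = 1, A = -3, then B = 4.
Hence v_5 = -3·5 + 4 + 1·(-32) = -43.

-43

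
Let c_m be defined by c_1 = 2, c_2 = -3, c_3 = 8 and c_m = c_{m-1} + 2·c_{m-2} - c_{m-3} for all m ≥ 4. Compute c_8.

Applying the relation repeatedly:
c_4 = 0, c_5 = 19, c_6 = 11, c_7 = 49, c_8 = 52.

52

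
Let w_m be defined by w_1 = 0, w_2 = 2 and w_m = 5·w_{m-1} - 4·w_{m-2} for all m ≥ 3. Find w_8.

Compute successive terms:
w_3 = 10  w_4 = 42  w_5 = 170  w_6 = 682  w_7 = 2730  w_8 = 10922.
(Characteristic roots are 4 and 1.)

10922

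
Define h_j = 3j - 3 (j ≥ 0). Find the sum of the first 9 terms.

81

Over j = 0..8: Σj = 36.
Total = (3)·36 + (-3)·9 = 81.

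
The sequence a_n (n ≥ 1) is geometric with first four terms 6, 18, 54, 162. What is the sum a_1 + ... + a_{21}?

31381059606

Common ratio r = 3.
a_n = 6·3^(n-1).
S = 6·(3^21 - 1)/(3 - 1) = 6·(10460353203 - 1)/(2) = 31381059606.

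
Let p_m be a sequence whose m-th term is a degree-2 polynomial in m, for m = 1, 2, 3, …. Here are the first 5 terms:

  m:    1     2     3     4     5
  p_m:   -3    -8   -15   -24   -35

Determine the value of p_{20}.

-440

1st diffs: -5, -7, -9, -11.
2nd diffs: -2, -2, -2 (constant).
So p_m = -m^2 - 2m.
Evaluating at m = 20 gives p_{20} = -440.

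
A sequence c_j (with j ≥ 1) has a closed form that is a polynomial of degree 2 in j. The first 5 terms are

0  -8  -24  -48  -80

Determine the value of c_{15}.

1st diffs: -8, -16, -24, -32.
2nd diffs: -8, -8, -8 (constant).
Newton forward-difference form: c_j = (-8)·C(j-1,1) + (-8)·C(j-1,2).
At j = 15: j-1 = 14, so c_{15} = -112 - 728 = -840.

-840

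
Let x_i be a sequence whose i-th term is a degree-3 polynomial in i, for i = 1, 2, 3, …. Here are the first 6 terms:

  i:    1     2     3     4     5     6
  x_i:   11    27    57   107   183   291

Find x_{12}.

1st diffs: 16, 30, 50, 76, 108.
2nd diffs: 14, 20, 26, 32.
3rd diffs: 6, 6, 6 (constant).
Newton forward-difference form: x_i = 11 + 16·C(i-1,1) + 14·C(i-1,2) + 6·C(i-1,3).
At i = 12: i-1 = 11, so x_{12} = 11 + 176 + 770 + 990 = 1947.

1947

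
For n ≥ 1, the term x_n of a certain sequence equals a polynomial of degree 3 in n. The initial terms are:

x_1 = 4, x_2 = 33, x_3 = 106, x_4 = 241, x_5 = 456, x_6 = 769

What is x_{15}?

10966

1st diffs: 29, 73, 135, 215, 313.
2nd diffs: 44, 62, 80, 98.
3rd diffs: 18, 18, 18 (constant).
Newton forward-difference form: x_n = 4 + 29·C(n-1,1) + 44·C(n-1,2) + 18·C(n-1,3).
At n = 15: n-1 = 14, so x_{15} = 4 + 406 + 4004 + 6552 = 10966.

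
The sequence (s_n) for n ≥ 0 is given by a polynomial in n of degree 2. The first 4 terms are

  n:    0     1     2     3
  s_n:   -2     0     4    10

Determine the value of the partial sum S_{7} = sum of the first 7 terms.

1st diffs: 2, 4, 6.
2nd diffs: 2, 2 (constant).
Newton forward-difference form: s_n = -2 + 2·C(n,1) + 2·C(n,2).
Continuing: 18, 28, 40.
Summing n = 0..6 (7 terms) gives 98.

98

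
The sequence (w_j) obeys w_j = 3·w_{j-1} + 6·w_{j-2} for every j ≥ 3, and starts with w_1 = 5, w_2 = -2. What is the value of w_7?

5940

Applying the relation repeatedly:
w_3 = 24;  w_4 = 60;  w_5 = 324;  w_6 = 1332;  w_7 = 5940.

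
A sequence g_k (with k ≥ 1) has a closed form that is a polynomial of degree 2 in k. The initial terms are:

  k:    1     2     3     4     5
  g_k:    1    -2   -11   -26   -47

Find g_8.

1st diffs: -3, -9, -15, -21.
2nd diffs: -6, -6, -6 (constant).
So g_k = -3k^2 + 6k - 2.
Evaluating at k = 8 gives g_8 = -146.

-146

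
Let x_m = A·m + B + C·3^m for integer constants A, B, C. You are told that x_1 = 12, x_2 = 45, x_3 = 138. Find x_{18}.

1937102493

Plug in m = 1, 2, 3: A + B + 3C = 12; 2A + B + 9C = 45; 3A + B + 27C = 138.
Subtracting the first from the second: A + 6C = 33.
Subtracting the second from the third: A + 18C = 93.
Solving: C = 5, A = 3, then B = -6.
So x_m = 3·m + (-6) + 5·3^m; at m=18 this is 1937102493.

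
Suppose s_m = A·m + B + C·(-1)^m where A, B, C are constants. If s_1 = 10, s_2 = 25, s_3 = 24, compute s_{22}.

165

Plug in m = 1, 2, 3: A + B - C = 10; 2A + B + C = 25; 3A + B - C = 24.
Subtracting the first from the second: A + 2C = 15.
Subtracting the second from the third: A - 2C = -1.
Solving: C = 4, A = 7, then B = 7.
Hence s_{22} = 7·22 + 7 + 4·1 = 165.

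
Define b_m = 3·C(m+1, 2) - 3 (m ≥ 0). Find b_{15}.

C(16, 2) = 120, so b_{15} = 357.

357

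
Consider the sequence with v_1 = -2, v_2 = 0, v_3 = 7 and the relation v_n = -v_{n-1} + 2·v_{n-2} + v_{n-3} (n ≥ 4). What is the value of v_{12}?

-1263

Step forward from the initial values:
v_4 = -9  v_5 = 23  v_6 = -34  v_7 = 71  v_8 = -116  v_9 = 224  v_{10} = -385  v_{11} = 717  v_{12} = -1263.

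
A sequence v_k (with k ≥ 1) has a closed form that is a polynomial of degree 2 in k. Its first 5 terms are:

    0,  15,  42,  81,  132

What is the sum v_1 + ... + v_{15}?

1st diffs: 15, 27, 39, 51.
2nd diffs: 12, 12, 12 (constant).
Newton forward-difference form: v_k = 15·C(k-1,1) + 12·C(k-1,2).
Continuing: …, 195, 270, 357, 456, …, v_{15} = 1302.
Summing k = 1..15 (15 terms) gives 7035.

7035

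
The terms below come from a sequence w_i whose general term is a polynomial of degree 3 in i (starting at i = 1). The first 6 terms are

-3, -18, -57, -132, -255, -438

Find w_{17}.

1st diffs: -15, -39, -75, -123, -183.
2nd diffs: -24, -36, -48, -60.
3rd diffs: -12, -12, -12 (constant).
Newton forward-difference form: w_i = -3 + (-15)·C(i-1,1) + (-24)·C(i-1,2) + (-12)·C(i-1,3).
At i = 17: i-1 = 16, so w_{17} = -3 - 240 - 2880 - 6720 = -9843.

-9843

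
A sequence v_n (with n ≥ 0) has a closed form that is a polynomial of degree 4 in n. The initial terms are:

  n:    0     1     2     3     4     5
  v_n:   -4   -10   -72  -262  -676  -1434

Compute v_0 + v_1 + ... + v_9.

-28198

1st diffs: -6, -62, -190, -414, -758.
2nd diffs: -56, -128, -224, -344.
3rd diffs: -72, -96, -120.
4th diffs: -24, -24 (constant).
Newton forward-difference form: v_n = -4 + (-6)·C(n,1) + (-56)·C(n,2) + (-72)·C(n,3) + (-24)·C(n,4).
Continuing: -2680, -4582, -7332, -11146.
Summing n = 0..9 (10 terms) gives -28198.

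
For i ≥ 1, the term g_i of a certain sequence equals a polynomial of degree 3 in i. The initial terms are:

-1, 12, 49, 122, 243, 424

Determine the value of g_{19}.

13697

1st diffs: 13, 37, 73, 121, 181.
2nd diffs: 24, 36, 48, 60.
3rd diffs: 12, 12, 12 (constant).
Newton forward-difference form: g_i = -1 + 13·C(i-1,1) + 24·C(i-1,2) + 12·C(i-1,3).
At i = 19: i-1 = 18, so g_{19} = -1 + 234 + 3672 + 9792 = 13697.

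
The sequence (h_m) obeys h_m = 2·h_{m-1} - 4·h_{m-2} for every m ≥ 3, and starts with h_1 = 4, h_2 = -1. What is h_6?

144

Applying the relation repeatedly:
h_3 = -18  h_4 = -32  h_5 = 8  h_6 = 144.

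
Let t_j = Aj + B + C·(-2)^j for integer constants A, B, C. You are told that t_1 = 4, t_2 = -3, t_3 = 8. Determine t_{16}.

The three given values yield: A + B - 2C = 4; 2A + B + 4C = -3; 3A + B - 8C = 8.
Subtracting the first from the second: A + 6C = -7.
Subtracting the second from the third: A - 12C = 11.
Solving: C = -1, A = -1, then B = 3.
Therefore t_{16} = -16 + 3 + (-1)·65536 = -65549.

-65549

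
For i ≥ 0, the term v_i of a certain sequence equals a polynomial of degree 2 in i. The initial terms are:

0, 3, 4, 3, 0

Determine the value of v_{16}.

1st diffs: 3, 1, -1, -3.
2nd diffs: -2, -2, -2 (constant).
So v_i = -i^2 + 4i.
Evaluating at i = 16 gives v_{16} = -192.

-192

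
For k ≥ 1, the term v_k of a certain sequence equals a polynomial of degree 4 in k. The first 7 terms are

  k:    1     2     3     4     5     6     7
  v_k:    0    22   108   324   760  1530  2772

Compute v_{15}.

54180

1st diffs: 22, 86, 216, 436, 770, 1242.
2nd diffs: 64, 130, 220, 334, 472.
3rd diffs: 66, 90, 114, 138.
4th diffs: 24, 24, 24 (constant).
Newton forward-difference form: v_k = 22·C(k-1,1) + 64·C(k-1,2) + 66·C(k-1,3) + 24·C(k-1,4).
At k = 15: k-1 = 14, so v_{15} = 308 + 5824 + 24024 + 24024 = 54180.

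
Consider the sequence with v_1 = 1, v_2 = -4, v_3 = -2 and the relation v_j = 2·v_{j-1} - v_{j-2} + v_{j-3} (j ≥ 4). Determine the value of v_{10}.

Compute successive terms:
v_4 = 1; v_5 = 0; v_6 = -3; v_7 = -5; v_8 = -7; v_9 = -12; v_{10} = -22.

-22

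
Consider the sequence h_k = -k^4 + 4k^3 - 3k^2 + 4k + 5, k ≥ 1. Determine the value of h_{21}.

h_{21} = -1·21^4 + 4·21^3 - 3·21^2 + 4·21 + 5 = -158671.

-158671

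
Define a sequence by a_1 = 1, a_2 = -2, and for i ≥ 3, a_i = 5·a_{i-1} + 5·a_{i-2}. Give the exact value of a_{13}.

-276734375

Step forward from the initial values:
a_3 = -5; a_4 = -35; a_5 = -200; …; a_{10} = -1379375; a_{11} = -8075000; a_{12} = -47271875; a_{13} = -276734375.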